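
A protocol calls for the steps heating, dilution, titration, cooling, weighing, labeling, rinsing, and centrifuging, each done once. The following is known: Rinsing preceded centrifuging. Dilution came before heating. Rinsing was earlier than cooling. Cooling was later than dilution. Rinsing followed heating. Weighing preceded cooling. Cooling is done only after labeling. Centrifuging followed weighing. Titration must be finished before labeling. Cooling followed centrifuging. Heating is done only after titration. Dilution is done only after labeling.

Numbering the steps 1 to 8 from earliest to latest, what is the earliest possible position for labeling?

2

Titration must come before labeling — 1 forced predecessor.
Nothing else is forced ahead of labeling, so its earliest slot is position 1 + 1 = 2.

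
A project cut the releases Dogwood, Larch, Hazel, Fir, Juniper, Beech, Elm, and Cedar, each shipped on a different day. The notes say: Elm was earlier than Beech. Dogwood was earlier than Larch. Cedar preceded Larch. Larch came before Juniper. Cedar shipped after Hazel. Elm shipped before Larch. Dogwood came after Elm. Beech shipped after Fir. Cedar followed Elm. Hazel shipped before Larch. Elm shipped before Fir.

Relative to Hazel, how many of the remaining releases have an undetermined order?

Forced after Hazel: Cedar, Juniper, and Larch.
That leaves Beech, Dogwood, Elm, and Fir with no forced order relative to Hazel — 4.

4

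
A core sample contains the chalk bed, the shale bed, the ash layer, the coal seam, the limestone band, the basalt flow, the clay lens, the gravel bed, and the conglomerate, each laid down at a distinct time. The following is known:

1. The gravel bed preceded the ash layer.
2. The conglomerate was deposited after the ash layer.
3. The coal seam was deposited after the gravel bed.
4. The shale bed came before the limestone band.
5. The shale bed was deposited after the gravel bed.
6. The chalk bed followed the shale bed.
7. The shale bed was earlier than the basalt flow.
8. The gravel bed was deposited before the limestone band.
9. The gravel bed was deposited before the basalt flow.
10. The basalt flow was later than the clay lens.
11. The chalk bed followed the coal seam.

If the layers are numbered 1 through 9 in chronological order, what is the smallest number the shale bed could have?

2

The gravel bed must come before the shale bed — 1 forced predecessor.
Nothing else is forced ahead of the shale bed, so its earliest slot is position 1 + 1 = 2.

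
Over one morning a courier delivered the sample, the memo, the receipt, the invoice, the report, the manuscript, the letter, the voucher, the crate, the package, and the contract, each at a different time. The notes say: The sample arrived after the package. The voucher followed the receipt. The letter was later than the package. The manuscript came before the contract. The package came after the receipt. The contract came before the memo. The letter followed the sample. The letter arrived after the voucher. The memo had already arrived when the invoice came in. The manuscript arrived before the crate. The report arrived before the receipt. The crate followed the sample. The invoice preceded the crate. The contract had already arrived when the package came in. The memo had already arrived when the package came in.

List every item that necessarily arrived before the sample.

the contract, the manuscript, the memo, the package, the receipt, the report

Directly stated before the sample: the package.
The contract reaches the sample via the contract → the package → the sample.
The manuscript reaches the sample via the manuscript → the contract → the package → the sample.
The memo reaches the sample via the memo → the package → the sample.
Likewise the receipt and the report each reach the sample by chaining the stated constraints.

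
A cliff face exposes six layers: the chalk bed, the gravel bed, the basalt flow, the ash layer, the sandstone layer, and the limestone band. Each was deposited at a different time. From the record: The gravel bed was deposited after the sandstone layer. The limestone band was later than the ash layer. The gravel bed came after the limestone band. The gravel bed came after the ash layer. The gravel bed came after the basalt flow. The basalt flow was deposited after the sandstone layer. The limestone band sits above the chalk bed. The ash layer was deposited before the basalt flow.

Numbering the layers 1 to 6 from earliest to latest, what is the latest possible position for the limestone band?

5

The limestone band must come before the gravel bed — 1 layer forced after it.
Everything else can be placed before the limestone band in some valid order, so the limestone band can sit as late as position 6 − 1 = 5.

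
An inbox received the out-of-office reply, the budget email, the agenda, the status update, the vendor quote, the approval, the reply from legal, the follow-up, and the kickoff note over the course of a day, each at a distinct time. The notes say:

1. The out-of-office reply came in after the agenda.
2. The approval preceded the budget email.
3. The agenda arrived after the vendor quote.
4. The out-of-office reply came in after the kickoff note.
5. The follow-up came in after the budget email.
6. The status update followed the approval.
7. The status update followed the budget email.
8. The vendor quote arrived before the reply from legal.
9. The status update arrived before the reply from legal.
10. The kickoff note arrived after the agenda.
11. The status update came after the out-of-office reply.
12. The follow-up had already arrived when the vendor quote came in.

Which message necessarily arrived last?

the reply from legal

Every other message has a chain of constraints placing it before the reply from legal, so the reply from legal is last.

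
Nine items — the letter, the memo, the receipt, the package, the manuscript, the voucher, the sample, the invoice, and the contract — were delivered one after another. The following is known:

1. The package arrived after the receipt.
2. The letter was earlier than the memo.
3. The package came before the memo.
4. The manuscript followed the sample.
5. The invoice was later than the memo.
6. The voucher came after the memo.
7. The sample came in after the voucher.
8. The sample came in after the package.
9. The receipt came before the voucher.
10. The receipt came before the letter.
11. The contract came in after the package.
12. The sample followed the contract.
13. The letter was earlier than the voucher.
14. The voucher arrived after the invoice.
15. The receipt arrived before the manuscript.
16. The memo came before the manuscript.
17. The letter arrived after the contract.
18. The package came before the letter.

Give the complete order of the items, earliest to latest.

the receipt, the package, the contract, the letter, the memo, the invoice, the voucher, the sample, the manuscript

The constraints fix every adjacent pair, so only one ordering works:
the receipt → the package → the contract → the letter → the memo → the invoice → the voucher → the sample → the manuscript.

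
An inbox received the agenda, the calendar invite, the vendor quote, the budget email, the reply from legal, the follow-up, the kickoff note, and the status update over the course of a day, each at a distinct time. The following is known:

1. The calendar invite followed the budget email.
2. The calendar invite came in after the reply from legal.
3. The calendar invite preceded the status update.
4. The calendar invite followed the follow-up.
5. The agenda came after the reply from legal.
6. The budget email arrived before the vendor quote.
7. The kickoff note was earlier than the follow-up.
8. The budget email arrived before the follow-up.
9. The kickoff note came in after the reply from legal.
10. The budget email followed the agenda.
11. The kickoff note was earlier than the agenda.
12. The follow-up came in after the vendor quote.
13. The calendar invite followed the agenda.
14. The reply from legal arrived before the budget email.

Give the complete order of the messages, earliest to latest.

The constraints fix every adjacent pair, so only one ordering works:
the reply from legal → the kickoff note → the agenda → the budget email → the vendor quote → the follow-up → the calendar invite → the status update.

the reply from legal, the kickoff note, the agenda, the budget email, the vendor quote, the follow-up, the calendar invite, the status update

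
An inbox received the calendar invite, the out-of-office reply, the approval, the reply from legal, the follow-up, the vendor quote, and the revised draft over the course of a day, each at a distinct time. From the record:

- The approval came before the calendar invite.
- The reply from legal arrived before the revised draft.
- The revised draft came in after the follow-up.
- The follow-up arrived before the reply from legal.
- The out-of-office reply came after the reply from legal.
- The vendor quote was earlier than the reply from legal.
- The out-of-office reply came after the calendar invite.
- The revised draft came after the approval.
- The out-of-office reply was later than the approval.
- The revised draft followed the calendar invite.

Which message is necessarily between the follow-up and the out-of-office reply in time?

the reply from legal

Tracing the constraints gives the follow-up → the reply from legal → the out-of-office reply, so the reply from legal sits after the follow-up and before the out-of-office reply.
No other message is forced both after the follow-up and before the out-of-office reply.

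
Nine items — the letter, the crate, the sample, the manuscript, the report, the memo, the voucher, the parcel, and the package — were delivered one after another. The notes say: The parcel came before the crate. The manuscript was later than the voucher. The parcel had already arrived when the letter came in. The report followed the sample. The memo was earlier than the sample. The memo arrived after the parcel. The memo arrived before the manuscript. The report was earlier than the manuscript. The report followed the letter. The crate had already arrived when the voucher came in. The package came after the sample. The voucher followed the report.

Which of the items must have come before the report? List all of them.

the letter, the memo, the parcel, the sample

Directly stated before the report: the letter and the sample.
The memo reaches the report via the memo → the sample → the report.
The parcel reaches the report via the parcel → the letter → the report.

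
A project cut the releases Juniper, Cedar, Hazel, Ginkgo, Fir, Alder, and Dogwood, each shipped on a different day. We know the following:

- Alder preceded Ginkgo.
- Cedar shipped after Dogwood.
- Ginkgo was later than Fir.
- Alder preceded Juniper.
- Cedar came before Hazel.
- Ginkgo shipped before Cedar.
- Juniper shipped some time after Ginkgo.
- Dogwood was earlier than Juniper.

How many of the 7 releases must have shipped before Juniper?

4

Directly stated before Juniper: Alder, Dogwood, and Ginkgo.
Fir reaches Juniper via Fir → Ginkgo → Juniper.
No chain forces Hazel (or any of the others) ahead of Juniper.
That's Alder, Dogwood, Fir, and Ginkgo — 4 in all.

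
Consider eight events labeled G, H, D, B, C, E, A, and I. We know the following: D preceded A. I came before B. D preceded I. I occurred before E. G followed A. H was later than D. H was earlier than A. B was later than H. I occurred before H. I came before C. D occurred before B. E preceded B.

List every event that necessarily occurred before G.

Directly stated before G: A.
D reaches G via D → A → G.
H reaches G via H → A → G.
I reaches G via I → H → A → G.
No chain forces E (or any of the others) ahead of G.

A, D, H, I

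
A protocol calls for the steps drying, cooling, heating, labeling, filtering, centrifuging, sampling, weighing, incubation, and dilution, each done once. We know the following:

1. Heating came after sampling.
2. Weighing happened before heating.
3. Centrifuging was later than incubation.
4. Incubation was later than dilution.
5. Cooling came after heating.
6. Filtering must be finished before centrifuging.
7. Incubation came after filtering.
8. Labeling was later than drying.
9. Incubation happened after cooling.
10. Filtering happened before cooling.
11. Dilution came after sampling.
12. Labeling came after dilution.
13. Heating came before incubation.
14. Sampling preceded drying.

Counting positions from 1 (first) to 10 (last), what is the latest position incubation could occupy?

9

Incubation must come before centrifuging — 1 step forced after it.
Everything else can be placed before incubation in some valid order, so incubation can sit as late as position 10 − 1 = 9.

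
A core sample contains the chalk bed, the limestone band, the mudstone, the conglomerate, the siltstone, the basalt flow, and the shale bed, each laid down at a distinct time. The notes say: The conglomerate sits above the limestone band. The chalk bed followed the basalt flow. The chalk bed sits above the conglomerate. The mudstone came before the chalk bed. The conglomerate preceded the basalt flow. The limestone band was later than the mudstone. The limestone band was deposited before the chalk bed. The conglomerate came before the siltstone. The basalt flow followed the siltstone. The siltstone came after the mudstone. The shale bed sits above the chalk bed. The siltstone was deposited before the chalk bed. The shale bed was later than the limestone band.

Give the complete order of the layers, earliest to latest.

the mudstone, the limestone band, the conglomerate, the siltstone, the basalt flow, the chalk bed, the shale bed

The constraints fix every adjacent pair, so only one ordering works:
the mudstone → the limestone band → the conglomerate → the siltstone → the basalt flow → the chalk bed → the shale bed.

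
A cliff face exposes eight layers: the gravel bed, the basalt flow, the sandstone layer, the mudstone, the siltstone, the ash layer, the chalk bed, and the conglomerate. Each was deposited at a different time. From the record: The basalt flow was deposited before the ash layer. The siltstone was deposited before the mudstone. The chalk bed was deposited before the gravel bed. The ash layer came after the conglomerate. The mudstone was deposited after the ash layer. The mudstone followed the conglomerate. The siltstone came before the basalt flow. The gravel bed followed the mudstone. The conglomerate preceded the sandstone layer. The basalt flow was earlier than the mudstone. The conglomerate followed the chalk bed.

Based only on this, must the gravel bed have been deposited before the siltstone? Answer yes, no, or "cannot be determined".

no

Tracing the constraints gives the siltstone → the mudstone → the gravel bed, so the siltstone must come before the gravel bed.
That means the gravel bed cannot be before the siltstone.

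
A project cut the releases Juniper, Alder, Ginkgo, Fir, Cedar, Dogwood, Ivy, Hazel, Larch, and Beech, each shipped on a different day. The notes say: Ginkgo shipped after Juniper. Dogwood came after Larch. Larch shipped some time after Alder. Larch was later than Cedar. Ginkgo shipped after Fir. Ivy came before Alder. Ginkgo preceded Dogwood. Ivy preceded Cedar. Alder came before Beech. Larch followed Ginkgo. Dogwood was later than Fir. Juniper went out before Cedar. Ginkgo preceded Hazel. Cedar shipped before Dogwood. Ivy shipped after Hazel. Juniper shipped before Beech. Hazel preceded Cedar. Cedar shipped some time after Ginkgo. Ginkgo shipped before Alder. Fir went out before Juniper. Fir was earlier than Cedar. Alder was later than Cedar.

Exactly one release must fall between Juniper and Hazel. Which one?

Ginkgo

Tracing the constraints gives Juniper → Ginkgo → Hazel, so Ginkgo sits after Juniper and before Hazel.
No other release is forced both after Juniper and before Hazel.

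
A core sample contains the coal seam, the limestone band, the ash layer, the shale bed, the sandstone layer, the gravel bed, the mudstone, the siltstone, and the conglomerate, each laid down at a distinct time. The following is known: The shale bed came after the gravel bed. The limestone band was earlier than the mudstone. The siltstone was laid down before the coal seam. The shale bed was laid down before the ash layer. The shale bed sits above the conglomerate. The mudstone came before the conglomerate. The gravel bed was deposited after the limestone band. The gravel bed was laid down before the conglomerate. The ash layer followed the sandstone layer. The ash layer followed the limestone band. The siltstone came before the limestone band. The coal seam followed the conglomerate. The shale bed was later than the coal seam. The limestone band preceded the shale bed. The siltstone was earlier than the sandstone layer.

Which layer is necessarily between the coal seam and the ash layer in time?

the shale bed

Tracing the constraints gives the coal seam → the shale bed → the ash layer, so the shale bed sits after the coal seam and before the ash layer.
No other layer is forced both after the coal seam and before the ash layer.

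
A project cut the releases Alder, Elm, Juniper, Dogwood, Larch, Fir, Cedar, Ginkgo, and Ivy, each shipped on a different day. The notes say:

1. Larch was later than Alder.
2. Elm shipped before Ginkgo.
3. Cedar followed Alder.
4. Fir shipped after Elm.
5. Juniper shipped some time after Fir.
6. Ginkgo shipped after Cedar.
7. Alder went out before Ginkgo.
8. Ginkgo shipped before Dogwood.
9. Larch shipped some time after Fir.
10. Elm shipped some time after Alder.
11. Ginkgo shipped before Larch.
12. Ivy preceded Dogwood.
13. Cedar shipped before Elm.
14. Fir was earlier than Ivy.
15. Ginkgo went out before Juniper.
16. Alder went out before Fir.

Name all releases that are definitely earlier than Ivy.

Directly stated before Ivy: Fir.
Alder reaches Ivy via Alder → Fir → Ivy.
Cedar reaches Ivy via Cedar → Elm → Fir → Ivy.
Elm reaches Ivy via Elm → Fir → Ivy.

Alder, Cedar, Elm, Fir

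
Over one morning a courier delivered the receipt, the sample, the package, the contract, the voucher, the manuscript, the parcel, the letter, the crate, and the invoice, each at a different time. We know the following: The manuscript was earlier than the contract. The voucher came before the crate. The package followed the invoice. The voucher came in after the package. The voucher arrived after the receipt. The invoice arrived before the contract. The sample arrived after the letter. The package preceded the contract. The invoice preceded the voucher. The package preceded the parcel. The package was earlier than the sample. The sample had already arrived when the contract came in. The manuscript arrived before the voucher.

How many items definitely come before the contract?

5

Directly stated before the contract: the invoice, the manuscript, the package, and the sample.
The letter reaches the contract via the letter → the sample → the contract.
No chain forces the receipt (or any of the others) ahead of the contract.
That's the invoice, the letter, the manuscript, the package, and the sample — 5 in all.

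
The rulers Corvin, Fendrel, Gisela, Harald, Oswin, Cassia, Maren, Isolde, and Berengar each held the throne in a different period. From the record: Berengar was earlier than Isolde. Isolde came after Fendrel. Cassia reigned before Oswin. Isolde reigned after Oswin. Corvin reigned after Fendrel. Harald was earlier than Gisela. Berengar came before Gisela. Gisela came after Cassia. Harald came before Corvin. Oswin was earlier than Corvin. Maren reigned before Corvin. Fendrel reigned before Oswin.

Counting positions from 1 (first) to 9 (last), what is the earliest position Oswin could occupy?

3

Cassia and Fendrel must both come before Oswin — 2 forced predecessors.
Nothing else is forced ahead of Oswin, so their earliest slot is position 2 + 1 = 3.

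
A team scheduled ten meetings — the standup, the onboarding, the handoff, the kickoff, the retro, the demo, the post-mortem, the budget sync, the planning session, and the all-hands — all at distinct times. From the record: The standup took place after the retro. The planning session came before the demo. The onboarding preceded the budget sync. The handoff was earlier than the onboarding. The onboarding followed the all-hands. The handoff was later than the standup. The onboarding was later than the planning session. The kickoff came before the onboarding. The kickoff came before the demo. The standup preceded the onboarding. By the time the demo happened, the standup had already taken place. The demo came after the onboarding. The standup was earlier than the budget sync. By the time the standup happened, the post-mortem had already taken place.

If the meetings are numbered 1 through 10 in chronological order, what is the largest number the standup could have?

6

The standup must come before the budget sync, the demo, the handoff, and the onboarding — 4 meetings forced after it.
Everything else can be placed before the standup in some valid order, so the standup can sit as late as position 10 − 4 = 6.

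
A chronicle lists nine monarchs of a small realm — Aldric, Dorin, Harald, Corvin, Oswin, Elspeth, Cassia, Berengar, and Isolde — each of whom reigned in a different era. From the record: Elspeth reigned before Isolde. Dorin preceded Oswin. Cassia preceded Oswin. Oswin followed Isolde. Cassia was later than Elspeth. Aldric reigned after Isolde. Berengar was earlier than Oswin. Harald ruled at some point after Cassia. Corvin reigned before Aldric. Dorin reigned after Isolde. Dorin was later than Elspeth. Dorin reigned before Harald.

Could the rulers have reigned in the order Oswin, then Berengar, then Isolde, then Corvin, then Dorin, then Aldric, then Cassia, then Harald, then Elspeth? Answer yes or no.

no

The constraints require Elspeth before Isolde, but in the proposed sequence Isolde appears ahead of Elspeth. That one violation is enough.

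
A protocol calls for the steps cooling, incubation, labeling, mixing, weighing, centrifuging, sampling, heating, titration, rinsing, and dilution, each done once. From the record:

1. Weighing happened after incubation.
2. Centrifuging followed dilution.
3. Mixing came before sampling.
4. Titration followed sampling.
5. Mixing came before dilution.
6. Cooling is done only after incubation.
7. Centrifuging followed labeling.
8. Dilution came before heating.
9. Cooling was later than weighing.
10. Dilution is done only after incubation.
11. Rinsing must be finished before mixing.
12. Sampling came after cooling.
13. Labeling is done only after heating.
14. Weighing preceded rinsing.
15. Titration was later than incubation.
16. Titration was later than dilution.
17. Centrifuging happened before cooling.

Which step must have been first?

Incubation has a chain of constraints placing it before every other step, so incubation must be first.

incubation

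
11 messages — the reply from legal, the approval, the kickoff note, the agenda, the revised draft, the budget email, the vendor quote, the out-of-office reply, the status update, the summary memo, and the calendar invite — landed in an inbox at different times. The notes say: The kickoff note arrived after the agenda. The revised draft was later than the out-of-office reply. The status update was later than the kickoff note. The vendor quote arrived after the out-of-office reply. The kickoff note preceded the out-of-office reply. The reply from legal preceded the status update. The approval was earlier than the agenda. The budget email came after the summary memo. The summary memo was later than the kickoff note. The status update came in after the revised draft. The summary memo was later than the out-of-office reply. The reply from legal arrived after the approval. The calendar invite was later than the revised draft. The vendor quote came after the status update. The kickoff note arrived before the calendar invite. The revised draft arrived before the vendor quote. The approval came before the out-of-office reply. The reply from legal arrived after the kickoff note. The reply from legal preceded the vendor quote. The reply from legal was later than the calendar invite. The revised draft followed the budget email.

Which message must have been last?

Every other message has a chain of constraints placing it before the vendor quote, so the vendor quote is last.

the vendor quote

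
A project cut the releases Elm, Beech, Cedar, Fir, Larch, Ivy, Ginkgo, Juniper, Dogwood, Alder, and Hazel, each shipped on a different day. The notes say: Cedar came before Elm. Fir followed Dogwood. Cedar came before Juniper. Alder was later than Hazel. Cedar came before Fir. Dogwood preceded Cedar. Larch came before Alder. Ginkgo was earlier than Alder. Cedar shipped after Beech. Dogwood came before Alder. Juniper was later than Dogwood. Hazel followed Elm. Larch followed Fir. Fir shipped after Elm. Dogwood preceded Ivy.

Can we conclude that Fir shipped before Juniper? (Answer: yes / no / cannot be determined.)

cannot be determined

No chain of stated constraints runs from Fir to Juniper, and none runs from Juniper to Fir either.
So the relative order of Fir and Juniper is not fixed by the given facts.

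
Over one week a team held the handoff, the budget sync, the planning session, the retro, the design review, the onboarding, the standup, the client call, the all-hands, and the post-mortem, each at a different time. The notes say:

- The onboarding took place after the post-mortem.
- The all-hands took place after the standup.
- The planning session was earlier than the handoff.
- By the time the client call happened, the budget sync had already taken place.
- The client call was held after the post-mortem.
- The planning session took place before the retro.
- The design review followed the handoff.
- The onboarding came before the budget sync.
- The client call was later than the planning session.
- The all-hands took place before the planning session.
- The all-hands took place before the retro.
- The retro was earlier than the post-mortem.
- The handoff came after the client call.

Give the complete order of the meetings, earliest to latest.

The constraints fix every adjacent pair, so only one ordering works:
the standup → the all-hands → the planning session → the retro → the post-mortem → the onboarding → the budget sync → the client call → the handoff → the design review.

the standup, the all-hands, the planning session, the retro, the post-mortem, the onboarding, the budget sync, the client call, the handoff, the design review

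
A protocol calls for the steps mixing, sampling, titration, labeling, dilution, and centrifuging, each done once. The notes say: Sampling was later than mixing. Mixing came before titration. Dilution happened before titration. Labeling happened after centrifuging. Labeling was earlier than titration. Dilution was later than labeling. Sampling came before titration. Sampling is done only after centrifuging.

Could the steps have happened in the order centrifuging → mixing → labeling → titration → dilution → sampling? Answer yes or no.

no

The constraints require sampling before titration, but in the proposed sequence titration appears ahead of sampling. That one violation is enough.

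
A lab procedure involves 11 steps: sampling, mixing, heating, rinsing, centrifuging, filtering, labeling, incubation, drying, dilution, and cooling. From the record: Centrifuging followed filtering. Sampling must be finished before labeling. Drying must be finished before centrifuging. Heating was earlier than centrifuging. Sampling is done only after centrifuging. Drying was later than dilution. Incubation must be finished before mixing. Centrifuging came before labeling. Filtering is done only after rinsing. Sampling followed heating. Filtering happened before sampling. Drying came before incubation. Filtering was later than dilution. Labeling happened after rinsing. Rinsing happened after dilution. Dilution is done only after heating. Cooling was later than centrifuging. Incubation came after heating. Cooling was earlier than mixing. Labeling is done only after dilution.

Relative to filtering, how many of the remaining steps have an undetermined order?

2

Forced before filtering: dilution, heating, and rinsing; forced after filtering: centrifuging, cooling, labeling, mixing, and sampling.
That leaves drying and incubation with no forced order relative to filtering — 2.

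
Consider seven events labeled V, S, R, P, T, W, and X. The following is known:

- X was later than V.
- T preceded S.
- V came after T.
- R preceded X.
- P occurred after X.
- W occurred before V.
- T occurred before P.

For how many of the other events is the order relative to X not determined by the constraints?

1

Forced before X: R, T, V, and W; forced after X: P.
That leaves S with no forced order relative to X — 1.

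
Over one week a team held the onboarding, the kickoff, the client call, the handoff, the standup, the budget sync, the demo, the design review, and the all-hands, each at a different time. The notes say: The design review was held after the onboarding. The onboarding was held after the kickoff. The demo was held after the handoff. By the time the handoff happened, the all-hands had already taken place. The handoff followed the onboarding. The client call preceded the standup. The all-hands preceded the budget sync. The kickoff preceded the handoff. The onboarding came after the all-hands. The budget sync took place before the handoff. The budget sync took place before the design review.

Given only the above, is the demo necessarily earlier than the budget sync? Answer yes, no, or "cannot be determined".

Tracing the constraints gives the budget sync → the handoff → the demo, so the budget sync must come before the demo.
That means the demo cannot be before the budget sync.

no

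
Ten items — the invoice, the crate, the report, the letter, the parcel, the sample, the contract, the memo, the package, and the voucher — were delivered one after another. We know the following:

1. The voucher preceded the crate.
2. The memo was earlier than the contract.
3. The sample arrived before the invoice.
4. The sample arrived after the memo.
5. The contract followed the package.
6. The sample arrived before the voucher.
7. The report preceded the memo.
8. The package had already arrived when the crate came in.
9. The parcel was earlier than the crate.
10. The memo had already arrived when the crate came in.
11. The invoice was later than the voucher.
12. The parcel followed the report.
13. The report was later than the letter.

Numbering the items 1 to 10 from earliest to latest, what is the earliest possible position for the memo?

3

The letter and the report must both come before the memo — 2 forced predecessors.
Nothing else is forced ahead of the memo, so its earliest slot is position 2 + 1 = 3.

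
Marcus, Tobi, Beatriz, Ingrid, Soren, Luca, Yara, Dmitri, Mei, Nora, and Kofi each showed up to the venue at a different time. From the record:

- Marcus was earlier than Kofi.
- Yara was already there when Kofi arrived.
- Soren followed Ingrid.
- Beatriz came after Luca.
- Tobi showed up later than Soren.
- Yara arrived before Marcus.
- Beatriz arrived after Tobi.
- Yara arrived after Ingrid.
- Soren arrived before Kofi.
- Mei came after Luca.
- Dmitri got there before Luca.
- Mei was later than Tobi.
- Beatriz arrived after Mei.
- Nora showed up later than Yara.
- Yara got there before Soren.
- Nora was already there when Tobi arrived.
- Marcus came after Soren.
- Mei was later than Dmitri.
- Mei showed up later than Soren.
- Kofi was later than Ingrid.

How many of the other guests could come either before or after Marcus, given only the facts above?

6

Forced before Marcus: Ingrid, Soren, and Yara; forced after Marcus: Kofi.
That leaves Beatriz, Dmitri, Luca, Mei, Nora, and Tobi with no forced order relative to Marcus — 6.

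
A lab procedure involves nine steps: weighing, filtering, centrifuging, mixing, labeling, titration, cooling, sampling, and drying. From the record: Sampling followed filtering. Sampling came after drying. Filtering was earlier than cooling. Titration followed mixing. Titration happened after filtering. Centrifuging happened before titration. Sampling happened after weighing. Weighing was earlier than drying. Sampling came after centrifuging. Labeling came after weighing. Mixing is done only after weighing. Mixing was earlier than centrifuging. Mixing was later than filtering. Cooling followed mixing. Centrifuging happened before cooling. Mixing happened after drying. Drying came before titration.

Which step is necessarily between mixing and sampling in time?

Tracing the constraints gives mixing → centrifuging → sampling, so centrifuging sits after mixing and before sampling.
No other step is forced both after mixing and before sampling.

centrifuging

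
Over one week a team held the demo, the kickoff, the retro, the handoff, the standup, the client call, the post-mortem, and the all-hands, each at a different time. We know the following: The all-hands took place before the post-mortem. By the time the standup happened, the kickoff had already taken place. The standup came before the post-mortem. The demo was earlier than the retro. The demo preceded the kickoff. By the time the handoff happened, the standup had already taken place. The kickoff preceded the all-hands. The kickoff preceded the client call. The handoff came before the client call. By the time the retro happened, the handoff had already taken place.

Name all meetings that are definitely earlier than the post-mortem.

the all-hands, the demo, the kickoff, the standup

Directly stated before the post-mortem: the all-hands and the standup.
The demo reaches the post-mortem via the demo → the kickoff → the all-hands → the post-mortem.
The kickoff reaches the post-mortem via the kickoff → the all-hands → the post-mortem.
No chain forces the client call (or any of the others) ahead of the post-mortem.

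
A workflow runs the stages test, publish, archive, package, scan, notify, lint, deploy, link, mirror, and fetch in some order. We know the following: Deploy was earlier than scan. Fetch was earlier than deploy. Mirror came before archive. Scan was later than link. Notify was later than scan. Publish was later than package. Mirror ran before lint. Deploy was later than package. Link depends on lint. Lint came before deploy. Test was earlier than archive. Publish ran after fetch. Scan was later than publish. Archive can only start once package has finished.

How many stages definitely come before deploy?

Directly stated before deploy: fetch, lint, and package.
Mirror reaches deploy via mirror → lint → deploy.
No chain forces notify (or any of the others) ahead of deploy.
That's fetch, lint, mirror, and package — 4 in all.

4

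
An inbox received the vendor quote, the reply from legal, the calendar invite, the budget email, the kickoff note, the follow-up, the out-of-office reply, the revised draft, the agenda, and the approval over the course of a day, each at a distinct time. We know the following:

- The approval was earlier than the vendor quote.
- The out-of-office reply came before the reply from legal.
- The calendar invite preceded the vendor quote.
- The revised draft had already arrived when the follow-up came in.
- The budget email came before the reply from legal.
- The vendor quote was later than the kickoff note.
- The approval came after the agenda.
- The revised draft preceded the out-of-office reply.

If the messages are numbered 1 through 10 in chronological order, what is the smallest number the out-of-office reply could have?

The revised draft must come before the out-of-office reply — 1 forced predecessor.
Nothing else is forced ahead of the out-of-office reply, so its earliest slot is position 1 + 1 = 2.

2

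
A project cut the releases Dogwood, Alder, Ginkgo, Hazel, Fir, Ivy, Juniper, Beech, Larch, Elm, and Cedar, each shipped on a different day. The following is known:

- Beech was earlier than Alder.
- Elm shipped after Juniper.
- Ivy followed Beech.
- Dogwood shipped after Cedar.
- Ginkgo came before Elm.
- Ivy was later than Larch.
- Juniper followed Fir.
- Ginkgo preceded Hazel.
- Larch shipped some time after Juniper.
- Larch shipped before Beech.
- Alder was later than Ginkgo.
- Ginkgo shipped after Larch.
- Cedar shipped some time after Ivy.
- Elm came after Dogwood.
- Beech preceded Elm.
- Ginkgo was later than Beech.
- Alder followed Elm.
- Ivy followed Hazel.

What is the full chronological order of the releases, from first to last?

Fir, Juniper, Larch, Beech, Ginkgo, Hazel, Ivy, Cedar, Dogwood, Elm, Alder

The constraints fix every adjacent pair, so only one ordering works:
Fir → Juniper → Larch → Beech → Ginkgo → Hazel → Ivy → Cedar → Dogwood → Elm → Alder.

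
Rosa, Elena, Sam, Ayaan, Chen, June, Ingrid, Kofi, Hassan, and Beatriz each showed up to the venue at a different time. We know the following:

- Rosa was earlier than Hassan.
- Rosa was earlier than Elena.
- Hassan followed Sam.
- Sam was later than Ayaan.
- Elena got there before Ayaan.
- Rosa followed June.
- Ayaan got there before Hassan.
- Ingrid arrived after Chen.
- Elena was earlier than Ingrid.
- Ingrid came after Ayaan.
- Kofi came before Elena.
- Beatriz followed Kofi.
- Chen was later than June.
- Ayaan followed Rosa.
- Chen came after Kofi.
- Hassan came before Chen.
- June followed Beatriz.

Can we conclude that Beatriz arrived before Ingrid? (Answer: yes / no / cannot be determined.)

yes

Chain the constraints: Beatriz → June → Chen → Ingrid. Each link is directly stated, so Beatriz comes before Ingrid.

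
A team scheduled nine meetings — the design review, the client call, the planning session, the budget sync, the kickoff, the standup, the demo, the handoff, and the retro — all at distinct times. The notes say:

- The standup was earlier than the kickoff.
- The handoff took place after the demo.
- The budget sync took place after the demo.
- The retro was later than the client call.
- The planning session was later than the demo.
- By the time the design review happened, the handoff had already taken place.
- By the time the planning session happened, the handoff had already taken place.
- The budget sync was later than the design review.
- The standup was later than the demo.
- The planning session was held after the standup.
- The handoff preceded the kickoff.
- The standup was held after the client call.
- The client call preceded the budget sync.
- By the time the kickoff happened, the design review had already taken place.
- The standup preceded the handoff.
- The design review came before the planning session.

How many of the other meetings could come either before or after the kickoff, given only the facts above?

Forced before the kickoff: the client call, the demo, the design review, the handoff, and the standup.
That leaves the budget sync, the planning session, and the retro with no forced order relative to the kickoff — 3.

3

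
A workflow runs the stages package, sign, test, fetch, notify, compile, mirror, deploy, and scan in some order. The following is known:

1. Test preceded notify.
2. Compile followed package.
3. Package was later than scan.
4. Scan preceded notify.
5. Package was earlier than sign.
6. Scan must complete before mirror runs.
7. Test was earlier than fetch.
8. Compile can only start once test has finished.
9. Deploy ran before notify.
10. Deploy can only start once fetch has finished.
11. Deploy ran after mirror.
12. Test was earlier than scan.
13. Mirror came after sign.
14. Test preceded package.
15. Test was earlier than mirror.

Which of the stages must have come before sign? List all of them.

Directly stated before sign: package.
Scan reaches sign via scan → package → sign.
Test reaches sign via test → package → sign.
No chain forces mirror (or any of the others) ahead of sign.

package, scan, test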